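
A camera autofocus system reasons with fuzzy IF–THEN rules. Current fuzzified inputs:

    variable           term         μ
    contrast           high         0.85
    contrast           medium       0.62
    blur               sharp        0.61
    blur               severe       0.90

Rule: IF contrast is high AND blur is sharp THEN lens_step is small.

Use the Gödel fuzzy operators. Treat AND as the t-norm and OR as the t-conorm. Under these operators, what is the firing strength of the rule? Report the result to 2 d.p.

firing strength: high=0.85, sharp=0.61; AND[min(a, b)] → w = 0.61

0.61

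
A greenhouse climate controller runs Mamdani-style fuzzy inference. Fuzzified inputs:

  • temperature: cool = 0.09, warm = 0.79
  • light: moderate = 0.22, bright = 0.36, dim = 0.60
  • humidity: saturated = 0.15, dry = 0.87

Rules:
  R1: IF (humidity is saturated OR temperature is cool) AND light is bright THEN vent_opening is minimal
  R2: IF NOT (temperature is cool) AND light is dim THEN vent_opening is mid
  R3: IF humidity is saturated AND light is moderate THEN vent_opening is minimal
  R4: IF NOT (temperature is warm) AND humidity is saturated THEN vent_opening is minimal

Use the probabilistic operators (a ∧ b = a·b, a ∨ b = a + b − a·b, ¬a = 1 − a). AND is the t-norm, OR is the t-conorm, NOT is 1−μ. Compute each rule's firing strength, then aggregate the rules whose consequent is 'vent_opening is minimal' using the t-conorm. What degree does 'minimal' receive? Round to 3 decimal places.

R1: (saturated=0.15 OR cool=0.09) = 0.2265; AND[a·b] with bright=0.36 → w = 0.0815
R2: ¬cool=1−0.09=0.91, dim=0.60; AND[a·b] → w = 0.5460
R3: saturated=0.15, moderate=0.22; AND[a·b] → w = 0.0330
R4: ¬warm=1−0.79=0.21, saturated=0.15; AND[a·b] → w = 0.0315
Rules with consequent 'minimal': {R1, R3, R4} → strengths 0.0815, 0.0330, 0.0315
Aggregate via t-conorm [a + b − a·b]: 0.1398

0.140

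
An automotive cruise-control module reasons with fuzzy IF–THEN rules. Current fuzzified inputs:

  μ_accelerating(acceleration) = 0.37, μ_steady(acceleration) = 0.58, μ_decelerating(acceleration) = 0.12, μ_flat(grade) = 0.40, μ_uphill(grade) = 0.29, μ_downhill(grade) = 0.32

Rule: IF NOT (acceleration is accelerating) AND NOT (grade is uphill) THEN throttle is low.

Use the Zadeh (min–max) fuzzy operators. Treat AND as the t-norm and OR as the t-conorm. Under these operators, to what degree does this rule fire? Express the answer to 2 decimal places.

firing strength: ¬accelerating=1−0.37=0.63, ¬uphill=1−0.29=0.71; AND[min(a, b)] → w = 0.63

0.63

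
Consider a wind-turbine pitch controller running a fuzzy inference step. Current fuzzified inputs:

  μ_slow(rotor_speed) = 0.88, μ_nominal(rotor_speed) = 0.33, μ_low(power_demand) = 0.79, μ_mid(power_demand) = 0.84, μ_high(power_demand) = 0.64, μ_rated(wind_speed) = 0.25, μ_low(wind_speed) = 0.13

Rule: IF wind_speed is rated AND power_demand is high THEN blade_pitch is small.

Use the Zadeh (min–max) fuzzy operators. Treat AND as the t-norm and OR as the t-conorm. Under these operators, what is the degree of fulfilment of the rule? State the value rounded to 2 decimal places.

firing strength: rated=0.25, high=0.64; AND[min(a, b)] → w = 0.25

0.25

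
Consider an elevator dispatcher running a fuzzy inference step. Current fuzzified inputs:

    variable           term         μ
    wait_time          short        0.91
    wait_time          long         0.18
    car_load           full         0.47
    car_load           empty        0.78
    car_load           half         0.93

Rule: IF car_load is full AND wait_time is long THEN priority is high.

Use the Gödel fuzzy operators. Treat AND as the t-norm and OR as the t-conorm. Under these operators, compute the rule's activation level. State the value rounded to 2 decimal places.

firing strength: full=0.47, long=0.18; AND[min(a, b)] → w = 0.18

0.18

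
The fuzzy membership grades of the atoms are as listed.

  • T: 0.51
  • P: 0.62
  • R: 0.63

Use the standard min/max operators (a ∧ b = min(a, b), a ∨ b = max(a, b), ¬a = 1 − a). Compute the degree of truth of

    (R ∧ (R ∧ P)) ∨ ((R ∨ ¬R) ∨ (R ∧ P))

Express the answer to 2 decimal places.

0.63

R ∧ P = min(a, b) on (0.63, 0.62) = 0.62
R ∧ (R ∧ P) = min(a, b) on (0.63, 0.62) = 0.62
¬R = 1 − 0.63 = 0.37
R ∨ ¬R = max(a, b) on (0.63, 0.37) = 0.63
R ∧ P = min(a, b) on (0.63, 0.62) = 0.62
(R ∨ ¬R) ∨ (R ∧ P) = max(a, b) on (0.63, 0.62) = 0.63
(R ∧ (R ∧ P)) ∨ ((R ∨ ¬R) ∨ (R ∧ P)) = max(a, b) on (0.62, 0.63) = 0.63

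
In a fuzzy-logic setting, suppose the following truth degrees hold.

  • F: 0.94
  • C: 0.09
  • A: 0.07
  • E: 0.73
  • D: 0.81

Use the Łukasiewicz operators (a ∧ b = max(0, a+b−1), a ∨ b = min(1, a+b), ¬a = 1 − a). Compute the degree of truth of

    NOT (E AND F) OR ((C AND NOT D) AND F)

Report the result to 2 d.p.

0.33

E AND F = max(0, a+b−1) on (0.73, 0.94) = 0.67
NOT (E AND F) = 1 − 0.67 = 0.33
NOT D = 1 − 0.81 = 0.19
C AND NOT D = max(0, a+b−1) on (0.09, 0.19) = 0.00
(C AND NOT D) AND F = max(0, a+b−1) on (0.00, 0.94) = 0.00
NOT (E AND F) OR ((C AND NOT D) AND F) = min(1, a+b) on (0.33, 0.00) = 0.33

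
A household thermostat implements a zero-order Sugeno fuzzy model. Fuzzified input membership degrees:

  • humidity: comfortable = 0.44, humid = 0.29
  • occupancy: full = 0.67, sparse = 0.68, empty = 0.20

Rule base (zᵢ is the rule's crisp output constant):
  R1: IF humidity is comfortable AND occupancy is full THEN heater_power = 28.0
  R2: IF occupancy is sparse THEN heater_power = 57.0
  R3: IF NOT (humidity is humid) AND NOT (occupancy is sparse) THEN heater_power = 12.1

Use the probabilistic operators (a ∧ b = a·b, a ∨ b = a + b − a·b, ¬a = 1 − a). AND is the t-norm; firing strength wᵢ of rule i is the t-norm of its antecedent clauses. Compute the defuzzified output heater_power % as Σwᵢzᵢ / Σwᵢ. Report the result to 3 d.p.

41.401

R1 (z=28.0): comfortable=0.44, full=0.67; AND[a·b] → w = 0.2948
R2 (z=57.0): sparse=0.68 → w = 0.6800
R3 (z=12.1): ¬humid=1−0.29=0.71, ¬sparse=1−0.68=0.32; AND[a·b] → w = 0.2272
Weighted average = (0.2948·28.0 + 0.6800·57.0 + 0.2272·12.1) / (0.2948 + 0.6800 + 0.2272)
  = 49.7635 / 1.2020 = 41.401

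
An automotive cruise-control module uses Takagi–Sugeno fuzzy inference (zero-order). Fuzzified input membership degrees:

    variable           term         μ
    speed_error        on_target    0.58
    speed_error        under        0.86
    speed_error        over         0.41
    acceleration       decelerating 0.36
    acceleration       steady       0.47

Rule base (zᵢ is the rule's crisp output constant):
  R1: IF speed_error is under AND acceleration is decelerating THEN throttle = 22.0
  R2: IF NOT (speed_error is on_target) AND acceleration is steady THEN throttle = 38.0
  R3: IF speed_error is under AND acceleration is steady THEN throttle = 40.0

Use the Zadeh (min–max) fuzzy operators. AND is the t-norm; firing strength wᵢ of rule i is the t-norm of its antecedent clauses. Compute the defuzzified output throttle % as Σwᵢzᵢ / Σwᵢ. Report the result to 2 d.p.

R1 (z=22.0): under=0.86, decelerating=0.36; AND[min(a, b)] → w = 0.36
R2 (z=38.0): ¬on_target=1−0.58=0.42, steady=0.47; AND[min(a, b)] → w = 0.42
R3 (z=40.0): under=0.86, steady=0.47; AND[min(a, b)] → w = 0.47
Weighted average = (0.36·22.0 + 0.42·38.0 + 0.47·40.0) / (0.36 + 0.42 + 0.47)
  = 42.6800 / 1.2500 = 34.14

34.14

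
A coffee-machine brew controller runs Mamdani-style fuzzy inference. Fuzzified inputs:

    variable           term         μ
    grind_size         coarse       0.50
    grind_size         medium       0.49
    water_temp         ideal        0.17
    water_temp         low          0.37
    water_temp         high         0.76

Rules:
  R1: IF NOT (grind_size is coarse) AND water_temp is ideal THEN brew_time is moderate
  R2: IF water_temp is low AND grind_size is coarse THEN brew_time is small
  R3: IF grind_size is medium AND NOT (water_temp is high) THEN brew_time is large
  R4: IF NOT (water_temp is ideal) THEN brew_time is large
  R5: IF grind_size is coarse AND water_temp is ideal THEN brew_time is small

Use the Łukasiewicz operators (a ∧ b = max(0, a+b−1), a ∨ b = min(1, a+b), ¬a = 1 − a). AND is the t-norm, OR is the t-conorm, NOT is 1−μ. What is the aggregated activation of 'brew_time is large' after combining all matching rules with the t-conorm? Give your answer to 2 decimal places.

0.83

R1: ¬coarse=1−0.50=0.50, ideal=0.17; AND[max(0, a+b−1)] → w = 0.00
R2: low=0.37, coarse=0.50; AND[max(0, a+b−1)] → w = 0.00
R3: medium=0.49, ¬high=1−0.76=0.24; AND[max(0, a+b−1)] → w = 0.00
R4: ¬ideal=1−0.17=0.83 → w = 0.83
R5: coarse=0.50, ideal=0.17; AND[max(0, a+b−1)] → w = 0.00
Rules with consequent 'large': {R3, R4} → strengths 0.00, 0.83
Aggregate via t-conorm [min(1, a+b)]: 0.83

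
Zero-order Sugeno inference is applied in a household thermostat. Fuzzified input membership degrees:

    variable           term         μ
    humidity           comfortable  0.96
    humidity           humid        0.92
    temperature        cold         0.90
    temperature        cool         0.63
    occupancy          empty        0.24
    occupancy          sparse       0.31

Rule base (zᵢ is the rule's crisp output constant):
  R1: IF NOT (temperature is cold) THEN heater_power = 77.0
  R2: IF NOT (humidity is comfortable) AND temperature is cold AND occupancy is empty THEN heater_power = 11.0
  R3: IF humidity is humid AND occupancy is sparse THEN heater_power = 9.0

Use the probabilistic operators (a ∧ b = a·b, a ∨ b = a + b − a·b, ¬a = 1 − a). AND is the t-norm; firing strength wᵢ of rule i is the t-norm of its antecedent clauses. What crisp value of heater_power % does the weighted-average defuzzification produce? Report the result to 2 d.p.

26.31

R1 (z=77.0): ¬cold=1−0.90=0.10 → w = 0.1000
R2 (z=11.0): ¬comfortable=1−0.96=0.04, cold=0.90, empty=0.24; AND[a·b] → w = 0.0086
R3 (z=9.0): humid=0.92, sparse=0.31; AND[a·b] → w = 0.2852
Weighted average = (0.1000·77.0 + 0.0086·11.0 + 0.2852·9.0) / (0.1000 + 0.0086 + 0.2852)
  = 10.3618 / 0.3938 = 26.31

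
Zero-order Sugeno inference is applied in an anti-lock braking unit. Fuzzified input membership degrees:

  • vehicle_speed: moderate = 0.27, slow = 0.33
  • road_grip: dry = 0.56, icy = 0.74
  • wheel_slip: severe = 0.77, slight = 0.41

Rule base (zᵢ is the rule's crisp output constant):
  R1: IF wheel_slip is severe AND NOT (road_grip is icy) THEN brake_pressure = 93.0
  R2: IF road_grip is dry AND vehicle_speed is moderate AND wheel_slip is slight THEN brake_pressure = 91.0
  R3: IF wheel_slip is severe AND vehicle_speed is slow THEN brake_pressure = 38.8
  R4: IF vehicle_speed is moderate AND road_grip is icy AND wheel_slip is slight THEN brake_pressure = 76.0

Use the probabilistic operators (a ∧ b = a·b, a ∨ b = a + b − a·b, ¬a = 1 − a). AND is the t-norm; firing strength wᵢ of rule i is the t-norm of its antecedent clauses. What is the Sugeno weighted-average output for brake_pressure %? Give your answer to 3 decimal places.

67.442

R1 (z=93.0): severe=0.77, ¬icy=1−0.74=0.26; AND[a·b] → w = 0.2002
R2 (z=91.0): dry=0.56, moderate=0.27, slight=0.41; AND[a·b] → w = 0.0620
R3 (z=38.8): severe=0.77, slow=0.33; AND[a·b] → w = 0.2541
R4 (z=76.0): moderate=0.27, icy=0.74, slight=0.41; AND[a·b] → w = 0.0819
Weighted average = (0.2002·93.0 + 0.0620·91.0 + 0.2541·38.8 + 0.0819·76.0) / (0.2002 + 0.0620 + 0.2541 + 0.0819)
  = 40.3447 / 0.5982 = 67.442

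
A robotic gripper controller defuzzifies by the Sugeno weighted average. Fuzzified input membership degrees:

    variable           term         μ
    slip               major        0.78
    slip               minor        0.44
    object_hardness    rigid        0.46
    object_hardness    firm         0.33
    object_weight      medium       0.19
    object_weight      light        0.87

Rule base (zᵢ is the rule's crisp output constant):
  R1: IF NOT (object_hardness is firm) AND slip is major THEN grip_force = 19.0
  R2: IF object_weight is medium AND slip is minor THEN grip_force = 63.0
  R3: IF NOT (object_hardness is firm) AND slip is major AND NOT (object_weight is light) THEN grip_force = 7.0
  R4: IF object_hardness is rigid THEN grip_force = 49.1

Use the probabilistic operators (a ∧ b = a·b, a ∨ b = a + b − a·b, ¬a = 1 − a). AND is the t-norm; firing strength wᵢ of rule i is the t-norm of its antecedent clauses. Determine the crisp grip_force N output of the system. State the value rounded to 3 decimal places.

33.733

R1 (z=19.0): ¬firm=1−0.33=0.67, major=0.78; AND[a·b] → w = 0.5226
R2 (z=63.0): medium=0.19, minor=0.44; AND[a·b] → w = 0.0836
R3 (z=7.0): ¬firm=1−0.33=0.67, major=0.78, ¬light=1−0.87=0.13; AND[a·b] → w = 0.0679
R4 (z=49.1): rigid=0.46 → w = 0.4600
Weighted average = (0.5226·19.0 + 0.0836·63.0 + 0.0679·7.0 + 0.4600·49.1) / (0.5226 + 0.0836 + 0.0679 + 0.4600)
  = 38.2578 / 1.1341 = 33.733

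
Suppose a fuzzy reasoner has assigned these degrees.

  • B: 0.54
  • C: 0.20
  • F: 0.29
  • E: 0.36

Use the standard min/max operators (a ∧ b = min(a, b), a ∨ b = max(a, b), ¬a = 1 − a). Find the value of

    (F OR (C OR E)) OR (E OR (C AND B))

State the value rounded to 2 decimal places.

C OR E = max(a, b) on (0.20, 0.36) = 0.36
F OR (C OR E) = max(a, b) on (0.29, 0.36) = 0.36
C AND B = min(a, b) on (0.20, 0.54) = 0.20
E OR (C AND B) = max(a, b) on (0.36, 0.20) = 0.36
(F OR (C OR E)) OR (E OR (C AND B)) = max(a, b) on (0.36, 0.36) = 0.36

0.36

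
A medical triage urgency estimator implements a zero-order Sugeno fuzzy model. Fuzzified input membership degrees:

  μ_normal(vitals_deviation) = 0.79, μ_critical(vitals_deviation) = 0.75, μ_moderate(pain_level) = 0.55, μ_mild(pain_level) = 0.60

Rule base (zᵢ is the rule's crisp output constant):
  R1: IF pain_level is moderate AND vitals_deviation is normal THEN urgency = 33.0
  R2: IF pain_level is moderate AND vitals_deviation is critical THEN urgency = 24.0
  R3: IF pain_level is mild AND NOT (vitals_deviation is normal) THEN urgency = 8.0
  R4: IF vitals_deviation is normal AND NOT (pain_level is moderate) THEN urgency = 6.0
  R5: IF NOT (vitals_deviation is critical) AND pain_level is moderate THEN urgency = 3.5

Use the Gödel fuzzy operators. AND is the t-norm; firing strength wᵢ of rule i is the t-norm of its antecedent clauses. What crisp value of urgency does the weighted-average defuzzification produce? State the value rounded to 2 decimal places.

18.21

R1 (z=33.0): moderate=0.55, normal=0.79; AND[min(a, b)] → w = 0.55
R2 (z=24.0): moderate=0.55, critical=0.75; AND[min(a, b)] → w = 0.55
R3 (z=8.0): mild=0.60, ¬normal=1−0.79=0.21; AND[min(a, b)] → w = 0.21
R4 (z=6.0): normal=0.79, ¬moderate=1−0.55=0.45; AND[min(a, b)] → w = 0.45
R5 (z=3.5): ¬critical=1−0.75=0.25, moderate=0.55; AND[min(a, b)] → w = 0.25
Weighted average = (0.55·33.0 + 0.55·24.0 + 0.21·8.0 + 0.45·6.0 + 0.25·3.5) / (0.55 + 0.55 + 0.21 + 0.45 + 0.25)
  = 36.6050 / 2.0100 = 18.21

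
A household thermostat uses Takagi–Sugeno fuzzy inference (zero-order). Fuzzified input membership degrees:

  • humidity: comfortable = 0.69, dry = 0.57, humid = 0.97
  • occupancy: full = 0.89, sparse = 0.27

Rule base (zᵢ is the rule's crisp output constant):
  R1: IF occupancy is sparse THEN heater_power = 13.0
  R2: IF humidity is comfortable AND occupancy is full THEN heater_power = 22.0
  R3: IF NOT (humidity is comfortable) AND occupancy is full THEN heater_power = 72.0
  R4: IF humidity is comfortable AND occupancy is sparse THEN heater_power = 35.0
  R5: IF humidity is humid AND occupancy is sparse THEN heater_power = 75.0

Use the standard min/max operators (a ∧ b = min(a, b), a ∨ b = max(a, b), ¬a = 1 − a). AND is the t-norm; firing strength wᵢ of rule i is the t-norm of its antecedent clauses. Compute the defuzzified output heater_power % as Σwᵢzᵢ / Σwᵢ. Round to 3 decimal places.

39.066

R1 (z=13.0): sparse=0.27 → w = 0.27
R2 (z=22.0): comfortable=0.69, full=0.89; AND[min(a, b)] → w = 0.69
R3 (z=72.0): ¬comfortable=1−0.69=0.31, full=0.89; AND[min(a, b)] → w = 0.31
R4 (z=35.0): comfortable=0.69, sparse=0.27; AND[min(a, b)] → w = 0.27
R5 (z=75.0): humid=0.97, sparse=0.27; AND[min(a, b)] → w = 0.27
Weighted average = (0.27·13.0 + 0.69·22.0 + 0.31·72.0 + 0.27·35.0 + 0.27·75.0) / (0.27 + 0.69 + 0.31 + 0.27 + 0.27)
  = 70.7100 / 1.8100 = 39.066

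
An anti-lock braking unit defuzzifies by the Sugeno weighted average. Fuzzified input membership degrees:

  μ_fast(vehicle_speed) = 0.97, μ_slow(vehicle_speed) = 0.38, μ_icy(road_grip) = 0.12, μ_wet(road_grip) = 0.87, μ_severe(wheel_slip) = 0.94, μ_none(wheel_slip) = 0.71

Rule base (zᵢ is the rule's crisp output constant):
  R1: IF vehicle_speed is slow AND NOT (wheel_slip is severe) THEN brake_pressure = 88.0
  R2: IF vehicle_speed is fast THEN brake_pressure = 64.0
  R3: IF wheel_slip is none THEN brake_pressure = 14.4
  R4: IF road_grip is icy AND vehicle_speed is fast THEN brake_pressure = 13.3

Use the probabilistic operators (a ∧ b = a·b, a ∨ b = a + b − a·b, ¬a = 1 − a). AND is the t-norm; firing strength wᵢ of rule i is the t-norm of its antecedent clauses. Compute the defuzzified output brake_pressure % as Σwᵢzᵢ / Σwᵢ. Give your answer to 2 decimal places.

41.70

R1 (z=88.0): slow=0.38, ¬severe=1−0.94=0.06; AND[a·b] → w = 0.0228
R2 (z=64.0): fast=0.97 → w = 0.9700
R3 (z=14.4): none=0.71 → w = 0.7100
R4 (z=13.3): icy=0.12, fast=0.97; AND[a·b] → w = 0.1164
Weighted average = (0.0228·88.0 + 0.9700·64.0 + 0.7100·14.4 + 0.1164·13.3) / (0.0228 + 0.9700 + 0.7100 + 0.1164)
  = 75.8585 / 1.8192 = 41.70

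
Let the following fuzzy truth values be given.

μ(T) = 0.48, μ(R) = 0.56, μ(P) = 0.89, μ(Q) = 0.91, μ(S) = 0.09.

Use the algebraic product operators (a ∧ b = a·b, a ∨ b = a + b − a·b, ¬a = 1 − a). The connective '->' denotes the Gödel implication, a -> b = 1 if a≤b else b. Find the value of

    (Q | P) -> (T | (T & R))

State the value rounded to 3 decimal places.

Q | P = a + b − a·b on (0.9100, 0.8900) = 0.9901
T & R = a·b on (0.4800, 0.5600) = 0.2688
T | (T & R) = a + b − a·b on (0.4800, 0.2688) = 0.6198
(Q | P) -> (T | (T & R))  [Gödel: 1 if a≤b else b] with a=0.9901, b=0.6198 → 0.6198

0.620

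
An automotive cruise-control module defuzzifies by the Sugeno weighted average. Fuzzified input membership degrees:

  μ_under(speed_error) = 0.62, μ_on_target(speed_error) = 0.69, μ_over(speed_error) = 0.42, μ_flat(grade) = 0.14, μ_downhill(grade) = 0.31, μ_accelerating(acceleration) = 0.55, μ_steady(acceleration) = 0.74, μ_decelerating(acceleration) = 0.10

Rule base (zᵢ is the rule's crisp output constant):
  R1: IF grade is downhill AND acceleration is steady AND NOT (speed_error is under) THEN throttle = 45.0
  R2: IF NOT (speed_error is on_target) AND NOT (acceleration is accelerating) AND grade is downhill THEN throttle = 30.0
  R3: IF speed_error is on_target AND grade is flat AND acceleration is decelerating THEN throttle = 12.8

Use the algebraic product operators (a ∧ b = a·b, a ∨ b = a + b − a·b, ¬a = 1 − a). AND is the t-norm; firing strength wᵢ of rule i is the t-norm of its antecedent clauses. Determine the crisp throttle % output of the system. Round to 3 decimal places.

38.149

R1 (z=45.0): downhill=0.31, steady=0.74, ¬under=1−0.62=0.38; AND[a·b] → w = 0.0872
R2 (z=30.0): ¬on_target=1−0.69=0.31, ¬accelerating=1−0.55=0.45, downhill=0.31; AND[a·b] → w = 0.0432
R3 (z=12.8): on_target=0.69, flat=0.14, decelerating=0.10; AND[a·b] → w = 0.0097
Weighted average = (0.0872·45.0 + 0.0432·30.0 + 0.0097·12.8) / (0.0872 + 0.0432 + 0.0097)
  = 5.3437 / 0.1401 = 38.149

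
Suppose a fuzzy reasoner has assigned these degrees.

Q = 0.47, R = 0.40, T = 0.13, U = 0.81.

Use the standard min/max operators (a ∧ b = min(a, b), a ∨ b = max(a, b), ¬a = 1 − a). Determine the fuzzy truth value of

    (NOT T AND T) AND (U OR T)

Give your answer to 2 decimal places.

NOT T = 1 − 0.13 = 0.87
NOT T AND T = min(a, b) on (0.87, 0.13) = 0.13
U OR T = max(a, b) on (0.81, 0.13) = 0.81
(NOT T AND T) AND (U OR T) = min(a, b) on (0.13, 0.81) = 0.13

0.13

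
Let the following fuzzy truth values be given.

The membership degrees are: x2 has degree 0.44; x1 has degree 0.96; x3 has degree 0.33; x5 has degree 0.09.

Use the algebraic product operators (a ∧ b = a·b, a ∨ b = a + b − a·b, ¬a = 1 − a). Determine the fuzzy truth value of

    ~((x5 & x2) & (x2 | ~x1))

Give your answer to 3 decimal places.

x5 & x2 = a·b on (0.0900, 0.4400) = 0.0396
~x1 = 1 − 0.9600 = 0.0400
x2 | ~x1 = a + b − a·b on (0.4400, 0.0400) = 0.4624
(x5 & x2) & (x2 | ~x1) = a·b on (0.0396, 0.4624) = 0.0183
~((x5 & x2) & (x2 | ~x1)) = 1 − 0.0183 = 0.9817

0.982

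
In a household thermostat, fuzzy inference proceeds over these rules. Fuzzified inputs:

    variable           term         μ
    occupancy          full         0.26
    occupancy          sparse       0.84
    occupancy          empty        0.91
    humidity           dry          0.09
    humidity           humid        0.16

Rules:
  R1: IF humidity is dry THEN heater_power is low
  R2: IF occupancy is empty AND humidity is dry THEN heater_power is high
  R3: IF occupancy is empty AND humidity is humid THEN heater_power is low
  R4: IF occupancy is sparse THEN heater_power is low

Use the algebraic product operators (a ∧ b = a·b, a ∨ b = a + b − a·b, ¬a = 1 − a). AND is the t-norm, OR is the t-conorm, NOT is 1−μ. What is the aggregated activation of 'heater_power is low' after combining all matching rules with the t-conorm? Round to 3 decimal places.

R1: dry=0.09 → w = 0.0900
R2: empty=0.91, dry=0.09; AND[a·b] → w = 0.0819
R3: empty=0.91, humid=0.16; AND[a·b] → w = 0.1456
R4: sparse=0.84 → w = 0.8400
Rules with consequent 'low': {R1, R3, R4} → strengths 0.0900, 0.1456, 0.8400
Aggregate via t-conorm [a + b − a·b]: 0.8756

0.876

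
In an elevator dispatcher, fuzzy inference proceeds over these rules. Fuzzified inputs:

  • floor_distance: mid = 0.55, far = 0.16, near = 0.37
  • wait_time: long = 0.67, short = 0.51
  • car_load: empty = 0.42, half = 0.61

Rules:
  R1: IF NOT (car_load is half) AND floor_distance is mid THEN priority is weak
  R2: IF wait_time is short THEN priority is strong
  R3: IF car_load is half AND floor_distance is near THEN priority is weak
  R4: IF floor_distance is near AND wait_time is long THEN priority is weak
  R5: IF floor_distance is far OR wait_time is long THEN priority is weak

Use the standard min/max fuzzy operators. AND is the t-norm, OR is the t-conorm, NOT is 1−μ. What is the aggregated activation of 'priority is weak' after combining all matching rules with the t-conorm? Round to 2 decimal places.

0.67

R1: ¬half=1−0.61=0.39, mid=0.55; AND[min(a, b)] → w = 0.39
R2: short=0.51 → w = 0.51
R3: half=0.61, near=0.37; AND[min(a, b)] → w = 0.37
R4: near=0.37, long=0.67; AND[min(a, b)] → w = 0.37
R5: far=0.16, long=0.67; OR[max(a, b)] → w = 0.67
Rules with consequent 'weak': {R1, R3, R4, R5} → strengths 0.39, 0.37, 0.37, 0.67
Aggregate via t-conorm [max(a, b)]: 0.67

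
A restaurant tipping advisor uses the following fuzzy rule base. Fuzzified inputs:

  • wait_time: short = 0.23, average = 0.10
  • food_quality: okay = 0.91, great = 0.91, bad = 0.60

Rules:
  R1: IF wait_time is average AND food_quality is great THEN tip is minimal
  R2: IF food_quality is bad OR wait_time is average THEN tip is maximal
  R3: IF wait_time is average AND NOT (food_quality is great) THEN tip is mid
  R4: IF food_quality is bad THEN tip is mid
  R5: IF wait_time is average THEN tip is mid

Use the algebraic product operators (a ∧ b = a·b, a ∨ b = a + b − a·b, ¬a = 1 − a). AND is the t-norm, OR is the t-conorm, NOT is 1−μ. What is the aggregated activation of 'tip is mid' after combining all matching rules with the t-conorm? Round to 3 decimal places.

R1: average=0.10, great=0.91; AND[a·b] → w = 0.0910
R2: bad=0.60, average=0.10; OR[a + b − a·b] → w = 0.6400
R3: average=0.10, ¬great=1−0.91=0.09; AND[a·b] → w = 0.0090
R4: bad=0.60 → w = 0.6000
R5: average=0.10 → w = 0.1000
Rules with consequent 'mid': {R3, R4, R5} → strengths 0.0090, 0.6000, 0.1000
Aggregate via t-conorm [a + b − a·b]: 0.6432

0.643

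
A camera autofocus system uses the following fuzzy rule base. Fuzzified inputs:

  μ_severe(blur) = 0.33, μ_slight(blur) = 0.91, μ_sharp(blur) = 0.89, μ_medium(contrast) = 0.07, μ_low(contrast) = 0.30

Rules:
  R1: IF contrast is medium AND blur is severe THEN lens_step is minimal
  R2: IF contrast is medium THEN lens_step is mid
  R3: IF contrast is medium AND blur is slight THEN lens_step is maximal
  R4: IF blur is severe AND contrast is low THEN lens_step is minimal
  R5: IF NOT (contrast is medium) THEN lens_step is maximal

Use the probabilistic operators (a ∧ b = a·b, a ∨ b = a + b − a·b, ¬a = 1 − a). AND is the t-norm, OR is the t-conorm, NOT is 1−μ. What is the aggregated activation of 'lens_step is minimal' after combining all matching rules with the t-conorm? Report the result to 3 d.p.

0.120

R1: medium=0.07, severe=0.33; AND[a·b] → w = 0.0231
R2: medium=0.07 → w = 0.0700
R3: medium=0.07, slight=0.91; AND[a·b] → w = 0.0637
R4: severe=0.33, low=0.30; AND[a·b] → w = 0.0990
R5: ¬medium=1−0.07=0.93 → w = 0.9300
Rules with consequent 'minimal': {R1, R4} → strengths 0.0231, 0.0990
Aggregate via t-conorm [a + b − a·b]: 0.1198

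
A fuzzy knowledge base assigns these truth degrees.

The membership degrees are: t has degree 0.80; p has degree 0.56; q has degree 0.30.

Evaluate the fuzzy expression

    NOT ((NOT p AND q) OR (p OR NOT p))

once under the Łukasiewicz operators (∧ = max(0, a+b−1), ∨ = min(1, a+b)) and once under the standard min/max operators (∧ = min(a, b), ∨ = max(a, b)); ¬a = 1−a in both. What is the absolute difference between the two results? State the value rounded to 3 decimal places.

Under Łukasiewicz:
  NOT p = 1 − 0.56 = 0.44
  NOT p AND q = max(0, a+b−1) on (0.44, 0.30) = 0.00
  NOT p = 1 − 0.56 = 0.44
  p OR NOT p = min(1, a+b) on (0.56, 0.44) = 1.00
  (NOT p AND q) OR (p OR NOT p) = min(1, a+b) on (0.00, 1.00) = 1.00
  NOT ((NOT p AND q) OR (p OR NOT p)) = 1 − 1.00 = 0.00
  → value = 0.0000
Under standard min/max:
  NOT p = 1 − 0.56 = 0.44
  NOT p AND q = min(a, b) on (0.44, 0.30) = 0.30
  NOT p = 1 − 0.56 = 0.44
  p OR NOT p = max(a, b) on (0.56, 0.44) = 0.56
  (NOT p AND q) OR (p OR NOT p) = max(a, b) on (0.30, 0.56) = 0.56
  NOT ((NOT p AND q) OR (p OR NOT p)) = 1 − 0.56 = 0.44
  → value = 0.4400
|0.0000 − 0.4400| = 0.440

0.440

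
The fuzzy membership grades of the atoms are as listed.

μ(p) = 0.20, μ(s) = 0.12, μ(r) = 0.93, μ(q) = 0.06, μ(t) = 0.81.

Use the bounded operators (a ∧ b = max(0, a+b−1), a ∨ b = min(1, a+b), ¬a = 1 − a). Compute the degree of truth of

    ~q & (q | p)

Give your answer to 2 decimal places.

0.20

~q = 1 − 0.06 = 0.94
q | p = min(1, a+b) on (0.06, 0.20) = 0.26
~q & (q | p) = max(0, a+b−1) on (0.94, 0.26) = 0.20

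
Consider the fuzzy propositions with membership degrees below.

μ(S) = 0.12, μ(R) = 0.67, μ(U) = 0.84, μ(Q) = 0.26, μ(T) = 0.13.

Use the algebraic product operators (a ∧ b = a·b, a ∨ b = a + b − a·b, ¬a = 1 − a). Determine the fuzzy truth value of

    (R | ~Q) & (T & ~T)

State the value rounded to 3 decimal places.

~Q = 1 − 0.2600 = 0.7400
R | ~Q = a + b − a·b on (0.6700, 0.7400) = 0.9142
~T = 1 − 0.1300 = 0.8700
T & ~T = a·b on (0.1300, 0.8700) = 0.1131
(R | ~Q) & (T & ~T) = a·b on (0.9142, 0.1131) = 0.1034

0.103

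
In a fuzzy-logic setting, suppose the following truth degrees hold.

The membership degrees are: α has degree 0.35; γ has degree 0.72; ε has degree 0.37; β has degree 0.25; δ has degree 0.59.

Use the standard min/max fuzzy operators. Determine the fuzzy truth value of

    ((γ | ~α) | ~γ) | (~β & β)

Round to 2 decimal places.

0.72

~α = 1 − 0.35 = 0.65
γ | ~α = max(a, b) on (0.72, 0.65) = 0.72
~γ = 1 − 0.72 = 0.28
(γ | ~α) | ~γ = max(a, b) on (0.72, 0.28) = 0.72
~β = 1 − 0.25 = 0.75
~β & β = min(a, b) on (0.75, 0.25) = 0.25
((γ | ~α) | ~γ) | (~β & β) = max(a, b) on (0.72, 0.25) = 0.72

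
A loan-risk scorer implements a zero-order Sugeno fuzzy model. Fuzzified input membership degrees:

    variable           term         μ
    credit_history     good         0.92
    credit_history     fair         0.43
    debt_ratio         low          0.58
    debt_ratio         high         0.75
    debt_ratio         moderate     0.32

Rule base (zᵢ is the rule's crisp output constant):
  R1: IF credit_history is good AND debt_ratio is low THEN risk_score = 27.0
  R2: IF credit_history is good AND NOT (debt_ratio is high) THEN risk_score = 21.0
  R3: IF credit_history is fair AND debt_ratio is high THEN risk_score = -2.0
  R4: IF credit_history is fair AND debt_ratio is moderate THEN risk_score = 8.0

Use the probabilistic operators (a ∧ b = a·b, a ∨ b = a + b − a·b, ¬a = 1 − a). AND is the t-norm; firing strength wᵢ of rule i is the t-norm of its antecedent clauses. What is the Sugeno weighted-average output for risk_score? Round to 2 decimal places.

R1 (z=27.0): good=0.92, low=0.58; AND[a·b] → w = 0.5336
R2 (z=21.0): good=0.92, ¬high=1−0.75=0.25; AND[a·b] → w = 0.2300
R3 (z=-2.0): fair=0.43, high=0.75; AND[a·b] → w = 0.3225
R4 (z=8.0): fair=0.43, moderate=0.32; AND[a·b] → w = 0.1376
Weighted average = (0.5336·27.0 + 0.2300·21.0 + 0.3225·-2.0 + 0.1376·8.0) / (0.5336 + 0.2300 + 0.3225 + 0.1376)
  = 19.6930 / 1.2237 = 16.09

16.09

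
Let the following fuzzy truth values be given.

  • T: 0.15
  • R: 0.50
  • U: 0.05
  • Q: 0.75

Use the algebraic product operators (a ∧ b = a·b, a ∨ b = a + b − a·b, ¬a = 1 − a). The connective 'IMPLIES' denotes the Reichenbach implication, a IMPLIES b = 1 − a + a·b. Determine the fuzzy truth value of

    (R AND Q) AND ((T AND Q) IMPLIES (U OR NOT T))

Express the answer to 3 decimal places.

R AND Q = a·b on (0.5000, 0.7500) = 0.3750
T AND Q = a·b on (0.1500, 0.7500) = 0.1125
NOT T = 1 − 0.1500 = 0.8500
U OR NOT T = a + b − a·b on (0.0500, 0.8500) = 0.8575
(T AND Q) IMPLIES (U OR NOT T)  [Reichenbach: 1 − a + a·b] with a=0.1125, b=0.8575 → 0.9840
(R AND Q) AND ((T AND Q) IMPLIES (U OR NOT T)) = a·b on (0.3750, 0.9840) = 0.3690

0.369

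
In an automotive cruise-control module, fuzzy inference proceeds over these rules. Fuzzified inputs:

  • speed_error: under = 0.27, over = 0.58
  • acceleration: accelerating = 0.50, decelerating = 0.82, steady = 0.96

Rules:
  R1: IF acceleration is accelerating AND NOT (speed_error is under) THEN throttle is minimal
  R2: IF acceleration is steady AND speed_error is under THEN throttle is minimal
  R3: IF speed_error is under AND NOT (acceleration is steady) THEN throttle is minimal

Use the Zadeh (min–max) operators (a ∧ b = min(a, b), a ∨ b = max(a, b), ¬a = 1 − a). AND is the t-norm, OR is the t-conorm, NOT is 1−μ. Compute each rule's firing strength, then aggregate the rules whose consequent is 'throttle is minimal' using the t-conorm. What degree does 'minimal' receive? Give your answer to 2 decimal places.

R1: accelerating=0.50, ¬under=1−0.27=0.73; AND[min(a, b)] → w = 0.50
R2: steady=0.96, under=0.27; AND[min(a, b)] → w = 0.27
R3: under=0.27, ¬steady=1−0.96=0.04; AND[min(a, b)] → w = 0.04
Rules with consequent 'minimal': {R1, R2, R3} → strengths 0.50, 0.27, 0.04
Aggregate via t-conorm [max(a, b)]: 0.50

0.50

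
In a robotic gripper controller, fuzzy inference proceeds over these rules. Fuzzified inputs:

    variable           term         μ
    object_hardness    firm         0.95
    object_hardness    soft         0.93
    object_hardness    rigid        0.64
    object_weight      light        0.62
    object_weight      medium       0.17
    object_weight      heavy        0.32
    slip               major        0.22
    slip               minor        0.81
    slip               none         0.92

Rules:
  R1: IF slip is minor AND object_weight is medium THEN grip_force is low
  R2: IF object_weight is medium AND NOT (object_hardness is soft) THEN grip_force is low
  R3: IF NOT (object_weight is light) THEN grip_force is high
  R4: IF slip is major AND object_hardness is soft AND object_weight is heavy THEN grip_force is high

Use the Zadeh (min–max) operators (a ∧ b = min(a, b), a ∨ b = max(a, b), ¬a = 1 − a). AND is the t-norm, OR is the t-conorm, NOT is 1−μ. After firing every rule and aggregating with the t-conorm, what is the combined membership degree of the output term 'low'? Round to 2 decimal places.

R1: minor=0.81, medium=0.17; AND[min(a, b)] → w = 0.17
R2: medium=0.17, ¬soft=1−0.93=0.07; AND[min(a, b)] → w = 0.07
R3: ¬light=1−0.62=0.38 → w = 0.38
R4: major=0.22, soft=0.93, heavy=0.32; AND[min(a, b)] → w = 0.22
Rules with consequent 'low': {R1, R2} → strengths 0.17, 0.07
Aggregate via t-conorm [max(a, b)]: 0.17

0.17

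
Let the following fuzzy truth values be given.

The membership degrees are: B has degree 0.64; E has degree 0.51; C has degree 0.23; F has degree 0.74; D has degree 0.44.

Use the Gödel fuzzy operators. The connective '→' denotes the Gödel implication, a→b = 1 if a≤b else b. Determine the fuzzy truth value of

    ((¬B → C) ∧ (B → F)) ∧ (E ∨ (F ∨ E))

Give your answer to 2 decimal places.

0.23

¬B = 1 − 0.64 = 0.36
¬B → C  [Gödel: 1 if a≤b else b] with a=0.36, b=0.23 → 0.23
B → F  [Gödel: 1 if a≤b else b] with a=0.64, b=0.74 → 1.00
(¬B → C) ∧ (B → F) = min(a, b) on (0.23, 1.00) = 0.23
F ∨ E = max(a, b) on (0.74, 0.51) = 0.74
E ∨ (F ∨ E) = max(a, b) on (0.51, 0.74) = 0.74
((¬B → C) ∧ (B → F)) ∧ (E ∨ (F ∨ E)) = min(a, b) on (0.23, 0.74) = 0.23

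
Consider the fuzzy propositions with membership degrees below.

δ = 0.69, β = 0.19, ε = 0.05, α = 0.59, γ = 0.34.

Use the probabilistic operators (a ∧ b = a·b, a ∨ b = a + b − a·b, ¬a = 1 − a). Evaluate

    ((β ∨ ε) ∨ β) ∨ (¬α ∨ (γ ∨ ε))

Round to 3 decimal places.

0.769

β ∨ ε = a + b − a·b on (0.1900, 0.0500) = 0.2305
(β ∨ ε) ∨ β = a + b − a·b on (0.2305, 0.1900) = 0.3767
¬α = 1 − 0.5900 = 0.4100
γ ∨ ε = a + b − a·b on (0.3400, 0.0500) = 0.3730
¬α ∨ (γ ∨ ε) = a + b − a·b on (0.4100, 0.3730) = 0.6301
((β ∨ ε) ∨ β) ∨ (¬α ∨ (γ ∨ ε)) = a + b − a·b on (0.3767, 0.6301) = 0.7694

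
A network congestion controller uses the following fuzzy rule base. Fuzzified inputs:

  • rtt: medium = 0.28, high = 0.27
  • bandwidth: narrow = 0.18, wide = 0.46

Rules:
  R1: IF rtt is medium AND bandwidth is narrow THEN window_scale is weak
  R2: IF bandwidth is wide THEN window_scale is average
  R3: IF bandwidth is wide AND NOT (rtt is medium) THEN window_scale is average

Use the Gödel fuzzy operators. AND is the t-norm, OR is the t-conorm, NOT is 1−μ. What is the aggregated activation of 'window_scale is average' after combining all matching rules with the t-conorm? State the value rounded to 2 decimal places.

0.46

R1: medium=0.28, narrow=0.18; AND[min(a, b)] → w = 0.18
R2: wide=0.46 → w = 0.46
R3: wide=0.46, ¬medium=1−0.28=0.72; AND[min(a, b)] → w = 0.46
Rules with consequent 'average': {R2, R3} → strengths 0.46, 0.46
Aggregate via t-conorm [max(a, b)]: 0.46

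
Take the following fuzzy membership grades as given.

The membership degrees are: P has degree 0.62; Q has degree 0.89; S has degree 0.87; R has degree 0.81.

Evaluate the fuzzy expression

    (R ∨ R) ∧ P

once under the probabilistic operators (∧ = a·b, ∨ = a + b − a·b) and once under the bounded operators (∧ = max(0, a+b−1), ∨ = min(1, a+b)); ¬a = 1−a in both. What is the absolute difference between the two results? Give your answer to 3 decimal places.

Under probabilistic:
  R ∨ R = a + b − a·b on (0.8100, 0.8100) = 0.9639
  (R ∨ R) ∧ P = a·b on (0.9639, 0.6200) = 0.5976
  → value = 0.5976
Under bounded:
  R ∨ R = min(1, a+b) on (0.81, 0.81) = 1.00
  (R ∨ R) ∧ P = max(0, a+b−1) on (1.00, 0.62) = 0.62
  → value = 0.6200
|0.5976 − 0.6200| = 0.022

0.022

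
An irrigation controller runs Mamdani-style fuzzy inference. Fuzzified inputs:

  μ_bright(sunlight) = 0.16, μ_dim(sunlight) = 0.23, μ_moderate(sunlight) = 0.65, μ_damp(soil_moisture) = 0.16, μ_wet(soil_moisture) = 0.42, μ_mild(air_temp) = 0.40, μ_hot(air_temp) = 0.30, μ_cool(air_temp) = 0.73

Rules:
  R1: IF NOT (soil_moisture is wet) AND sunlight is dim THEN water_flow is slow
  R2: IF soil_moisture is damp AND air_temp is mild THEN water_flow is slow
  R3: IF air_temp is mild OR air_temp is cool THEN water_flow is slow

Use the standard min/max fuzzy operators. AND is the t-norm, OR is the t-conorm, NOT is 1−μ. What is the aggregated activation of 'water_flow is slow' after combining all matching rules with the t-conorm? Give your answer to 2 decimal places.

R1: ¬wet=1−0.42=0.58, dim=0.23; AND[min(a, b)] → w = 0.23
R2: damp=0.16, mild=0.40; AND[min(a, b)] → w = 0.16
R3: mild=0.40, cool=0.73; OR[max(a, b)] → w = 0.73
Rules with consequent 'slow': {R1, R2, R3} → strengths 0.23, 0.16, 0.73
Aggregate via t-conorm [max(a, b)]: 0.73

0.73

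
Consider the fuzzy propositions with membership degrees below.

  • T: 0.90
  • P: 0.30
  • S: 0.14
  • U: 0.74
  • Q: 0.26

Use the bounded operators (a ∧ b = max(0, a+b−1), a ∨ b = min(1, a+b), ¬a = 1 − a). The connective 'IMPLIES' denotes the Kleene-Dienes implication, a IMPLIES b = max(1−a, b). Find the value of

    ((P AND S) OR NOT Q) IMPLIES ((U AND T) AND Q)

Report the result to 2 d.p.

P AND S = max(0, a+b−1) on (0.30, 0.14) = 0.00
NOT Q = 1 − 0.26 = 0.74
(P AND S) OR NOT Q = min(1, a+b) on (0.00, 0.74) = 0.74
U AND T = max(0, a+b−1) on (0.74, 0.90) = 0.64
(U AND T) AND Q = max(0, a+b−1) on (0.64, 0.26) = 0.00
((P AND S) OR NOT Q) IMPLIES ((U AND T) AND Q)  [Kleene-Dienes: max(1−a, b)] with a=0.74, b=0.00 → 0.26

0.26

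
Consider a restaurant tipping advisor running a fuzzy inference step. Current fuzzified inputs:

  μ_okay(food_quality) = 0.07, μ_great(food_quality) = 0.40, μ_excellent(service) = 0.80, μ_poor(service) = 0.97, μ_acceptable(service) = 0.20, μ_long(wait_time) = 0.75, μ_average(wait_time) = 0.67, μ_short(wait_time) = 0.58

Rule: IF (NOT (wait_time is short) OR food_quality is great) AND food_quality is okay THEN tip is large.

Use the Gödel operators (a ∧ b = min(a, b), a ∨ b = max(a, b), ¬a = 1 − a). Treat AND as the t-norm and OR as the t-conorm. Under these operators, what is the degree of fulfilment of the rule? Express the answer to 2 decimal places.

0.07

firing strength: (¬short=1−0.58=0.42 OR great=0.40) = 0.42; AND[min(a, b)] with okay=0.07 → w = 0.07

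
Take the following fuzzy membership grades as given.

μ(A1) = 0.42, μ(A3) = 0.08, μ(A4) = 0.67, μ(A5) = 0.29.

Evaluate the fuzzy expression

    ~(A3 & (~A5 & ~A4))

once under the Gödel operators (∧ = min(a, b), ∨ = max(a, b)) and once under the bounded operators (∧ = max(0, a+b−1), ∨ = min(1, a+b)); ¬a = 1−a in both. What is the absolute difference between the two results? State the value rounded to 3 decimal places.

Under Gödel:
  ~A5 = 1 − 0.29 = 0.71
  ~A4 = 1 − 0.67 = 0.33
  ~A5 & ~A4 = min(a, b) on (0.71, 0.33) = 0.33
  A3 & (~A5 & ~A4) = min(a, b) on (0.08, 0.33) = 0.08
  ~(A3 & (~A5 & ~A4)) = 1 − 0.08 = 0.92
  → value = 0.9200
Under bounded:
  ~A5 = 1 − 0.29 = 0.71
  ~A4 = 1 − 0.67 = 0.33
  ~A5 & ~A4 = max(0, a+b−1) on (0.71, 0.33) = 0.04
  A3 & (~A5 & ~A4) = max(0, a+b−1) on (0.08, 0.04) = 0.00
  ~(A3 & (~A5 & ~A4)) = 1 − 0.00 = 1.00
  → value = 1.0000
|0.9200 − 1.0000| = 0.080

0.080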